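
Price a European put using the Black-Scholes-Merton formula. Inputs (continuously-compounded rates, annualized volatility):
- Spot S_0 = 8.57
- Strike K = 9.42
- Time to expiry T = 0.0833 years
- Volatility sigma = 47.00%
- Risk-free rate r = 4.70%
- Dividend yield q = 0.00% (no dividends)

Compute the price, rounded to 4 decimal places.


d1 = (ln(S/K) + (r - q + 0.5*sigma^2) * T) / (sigma * sqrt(T)) = -0.60045460
d2 = d1 - sigma * sqrt(T) = -0.73610477
exp(-rT) = 0.99609255; exp(-qT) = 1.00000000
P = K * exp(-rT) * N(-d2) - S_0 * exp(-qT) * N(-d1)
N(-d1) = 0.72589834; N(-d2) = 0.76916653
P = 9.4200 * 0.99609255 * 0.76916653 - 8.5700 * 1.00000000 * 0.72589834 = 0.9963

Answer: Price = 0.9963


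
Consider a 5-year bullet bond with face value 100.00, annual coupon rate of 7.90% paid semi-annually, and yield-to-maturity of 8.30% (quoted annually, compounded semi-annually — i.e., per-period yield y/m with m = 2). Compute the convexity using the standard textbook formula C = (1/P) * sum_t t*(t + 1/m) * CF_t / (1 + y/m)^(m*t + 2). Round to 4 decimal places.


Answer: Convexity = 20.1400

Derivation:
Coupon per period c = face * coupon_rate / m = 3.950000
Periods per year m = 2; per-period yield y/m = 0.041500
Number of cashflows N = 10
Cashflows (t years, CF_t, discount factor 1/(1+y/m)^(m*t), PV):
  t = 0.5000: CF_t = 3.950000, DF = 0.960154, PV = 3.792607
  t = 1.0000: CF_t = 3.950000, DF = 0.921895, PV = 3.641485
  t = 1.5000: CF_t = 3.950000, DF = 0.885161, PV = 3.496385
  t = 2.0000: CF_t = 3.950000, DF = 0.849890, PV = 3.357067
  t = 2.5000: CF_t = 3.950000, DF = 0.816025, PV = 3.223300
  t = 3.0000: CF_t = 3.950000, DF = 0.783510, PV = 3.094863
  t = 3.5000: CF_t = 3.950000, DF = 0.752290, PV = 2.971544
  t = 4.0000: CF_t = 3.950000, DF = 0.722314, PV = 2.853139
  t = 4.5000: CF_t = 3.950000, DF = 0.693532, PV = 2.739452
  t = 5.0000: CF_t = 103.950000, DF = 0.665897, PV = 69.220025
Price P = sum_t PV_t = 98.389867
Convexity numerator sum_t t*(t + 1/m) * CF_t / (1+y/m)^(m*t + 2):
  t = 0.5000: term = 1.748193
  t = 1.0000: term = 5.035600
  t = 1.5000: term = 9.669900
  t = 2.0000: term = 15.474316
  t = 2.5000: term = 22.286581
  t = 3.0000: term = 29.957958
  t = 3.5000: term = 38.352322
  t = 4.0000: term = 47.345298
  t = 4.5000: term = 56.823450
  t = 5.0000: term = 1754.873824
Convexity = (1/P) * sum = 1981.567441 / 98.389867 = 20.139955


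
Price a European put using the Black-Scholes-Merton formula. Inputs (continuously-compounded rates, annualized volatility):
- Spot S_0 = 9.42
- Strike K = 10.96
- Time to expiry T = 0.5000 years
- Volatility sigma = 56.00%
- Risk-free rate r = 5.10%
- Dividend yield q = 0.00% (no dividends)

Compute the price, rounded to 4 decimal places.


d1 = (ln(S/K) + (r - q + 0.5*sigma^2) * T) / (sigma * sqrt(T)) = -0.11999903
d2 = d1 - sigma * sqrt(T) = -0.51597883
exp(-rT) = 0.97482238; exp(-qT) = 1.00000000
P = K * exp(-rT) * N(-d2) - S_0 * exp(-qT) * N(-d1)
N(-d1) = 0.54775804; N(-d2) = 0.69706540
P = 10.9600 * 0.97482238 * 0.69706540 - 9.4200 * 1.00000000 * 0.54775804 = 2.2876

Answer: Price = 2.2876


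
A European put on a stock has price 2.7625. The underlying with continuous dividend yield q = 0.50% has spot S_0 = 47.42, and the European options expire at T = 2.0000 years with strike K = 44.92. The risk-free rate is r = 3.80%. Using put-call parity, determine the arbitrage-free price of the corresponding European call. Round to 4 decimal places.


Put-call parity: C - P = S_0 * exp(-qT) - K * exp(-rT).
S_0 * exp(-qT) = 47.4200 * 0.99004983 = 46.94816312
K * exp(-rT) = 44.9200 * 0.92681621 = 41.63258400
C = P + S*exp(-qT) - K*exp(-rT)
C = 2.7625 + 46.94816312 - 41.63258400 = 8.0781

Answer: Call price = 8.0781


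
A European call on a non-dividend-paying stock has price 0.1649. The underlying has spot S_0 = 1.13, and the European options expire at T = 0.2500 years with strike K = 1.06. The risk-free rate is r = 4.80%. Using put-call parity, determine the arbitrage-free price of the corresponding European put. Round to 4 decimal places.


Put-call parity: C - P = S_0 * exp(-qT) - K * exp(-rT).
S_0 * exp(-qT) = 1.1300 * 1.00000000 = 1.13000000
K * exp(-rT) = 1.0600 * 0.98807171 = 1.04735602
P = C - S*exp(-qT) + K*exp(-rT)
P = 0.1649 - 1.13000000 + 1.04735602 = 0.0823

Answer: Put price = 0.0823


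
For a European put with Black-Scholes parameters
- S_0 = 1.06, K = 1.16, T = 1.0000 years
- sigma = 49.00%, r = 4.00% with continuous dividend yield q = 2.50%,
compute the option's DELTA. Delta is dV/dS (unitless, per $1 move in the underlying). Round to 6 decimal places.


d1 = 0.0916304143; d2 = -0.3983695857
phi(d1) = 0.3972710047; exp(-qT) = 0.9753099120; exp(-rT) = 0.9607894392
N(-d1) = 0.4634958430
Delta = -exp(-qT) * N(-d1) = -0.9753099120 * 0.4634958430 = -0.452052

Answer: Delta = -0.452052


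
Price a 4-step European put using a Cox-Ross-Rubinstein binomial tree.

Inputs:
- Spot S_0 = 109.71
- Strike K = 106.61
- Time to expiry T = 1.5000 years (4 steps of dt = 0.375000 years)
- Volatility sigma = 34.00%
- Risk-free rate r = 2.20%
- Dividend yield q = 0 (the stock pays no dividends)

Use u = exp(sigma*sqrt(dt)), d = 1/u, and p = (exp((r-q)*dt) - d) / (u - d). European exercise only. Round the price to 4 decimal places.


Answer: Price = V(0,0) = 13.9179

Derivation:
dt = T/N = 0.375000
u = exp(sigma*sqrt(dt)) = 1.231468; d = 1/u = 0.812039
p = (exp((r-q)*dt) - d) / (u - d) = 0.467887
Discount per step: exp(-r*dt) = 0.991784
Stock lattice S(k, i) with i counting down-moves:
  k=0: S(0,0) = 109.7100
  k=1: S(1,0) = 135.1043; S(1,1) = 89.0888
  k=2: S(2,0) = 166.3766; S(2,1) = 109.7100; S(2,2) = 72.3436
  k=3: S(3,0) = 204.8874; S(3,1) = 135.1043; S(3,2) = 89.0888; S(3,3) = 58.7459
  k=4: S(4,0) = 252.3122; S(4,1) = 166.3766; S(4,2) = 109.7100; S(4,3) = 72.3436; S(4,4) = 47.7039
Terminal payoffs V(N, i) = max(K - S_T, 0):
  V(4,0) = 0.000000; V(4,1) = 0.000000; V(4,2) = 0.000000; V(4,3) = 34.266380; V(4,4) = 58.906059
Backward induction: V(k, i) = exp(-r*dt) * [p * V(k+1, i) + (1-p) * V(k+1, i+1)].
  V(3,0) = exp(-r*dt) * [p*0.000000 + (1-p)*0.000000] = 0.000000
  V(3,1) = exp(-r*dt) * [p*0.000000 + (1-p)*0.000000] = 0.000000
  V(3,2) = exp(-r*dt) * [p*0.000000 + (1-p)*34.266380] = 18.083793
  V(3,3) = exp(-r*dt) * [p*34.266380 + (1-p)*58.906059] = 46.988228
  V(2,0) = exp(-r*dt) * [p*0.000000 + (1-p)*0.000000] = 0.000000
  V(2,1) = exp(-r*dt) * [p*0.000000 + (1-p)*18.083793] = 9.543569
  V(2,2) = exp(-r*dt) * [p*18.083793 + (1-p)*46.988228] = 33.189287
  V(1,0) = exp(-r*dt) * [p*0.000000 + (1-p)*9.543569] = 5.036538
  V(1,1) = exp(-r*dt) * [p*9.543569 + (1-p)*33.189287] = 21.943987
  V(0,0) = exp(-r*dt) * [p*5.036538 + (1-p)*21.943987] = 13.917921


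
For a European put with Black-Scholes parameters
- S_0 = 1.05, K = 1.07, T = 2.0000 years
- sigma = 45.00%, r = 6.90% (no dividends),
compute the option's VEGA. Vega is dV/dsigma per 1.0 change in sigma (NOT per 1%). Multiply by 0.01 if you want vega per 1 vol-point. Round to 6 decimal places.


Answer: Vega = 0.521374

Derivation:
d1 = 0.5053951684; d2 = -0.1310009346
phi(d1) = 0.3511117706; exp(-qT) = 1.0000000000; exp(-rT) = 0.8710986917
Vega = S * exp(-qT) * phi(d1) * sqrt(T) = 1.0500 * 1.0000000000 * 0.3511117706 * 1.4142135624 = 0.521374


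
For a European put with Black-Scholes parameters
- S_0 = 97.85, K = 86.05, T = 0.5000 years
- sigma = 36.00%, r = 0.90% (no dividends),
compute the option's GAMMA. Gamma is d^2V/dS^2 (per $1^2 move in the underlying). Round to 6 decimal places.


d1 = 0.6497807356; d2 = 0.3952222943
phi(d1) = 0.3230183858; exp(-qT) = 1.0000000000; exp(-rT) = 0.9955101098
Gamma = exp(-qT) * phi(d1) / (S * sigma * sqrt(T)) = 1.0000000000 * 0.3230183858 / (97.8500 * 0.3600 * 0.7071067812) = 0.012968

Answer: Gamma = 0.012968


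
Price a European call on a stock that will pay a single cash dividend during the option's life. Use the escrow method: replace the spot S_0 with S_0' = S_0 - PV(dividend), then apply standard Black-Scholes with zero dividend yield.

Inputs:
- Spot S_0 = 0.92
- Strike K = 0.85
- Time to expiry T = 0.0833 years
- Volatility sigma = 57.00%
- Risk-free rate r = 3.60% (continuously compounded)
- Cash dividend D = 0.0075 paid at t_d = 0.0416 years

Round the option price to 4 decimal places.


PV(D) = D * exp(-r * t_d) = 0.0075 * 0.99850352 = 0.00748878
S_0' = S_0 - PV(D) = 0.9200 - 0.00748878 = 0.91251122
d1 = (ln(S_0'/K) + (r + sigma^2/2)*T) / (sigma*sqrt(T)) = 0.53184550
d2 = d1 - sigma*sqrt(T) = 0.36733358
exp(-rT) = 0.99700569
N(d1) = 0.70258350; N(d2) = 0.64331490
C = S_0' * N(d1) - K * exp(-rT) * N(d2) = 0.91251122 * 0.70258350 - 0.8500 * 0.99700569 * 0.64331490 = 0.0959

Answer: Price = 0.0959


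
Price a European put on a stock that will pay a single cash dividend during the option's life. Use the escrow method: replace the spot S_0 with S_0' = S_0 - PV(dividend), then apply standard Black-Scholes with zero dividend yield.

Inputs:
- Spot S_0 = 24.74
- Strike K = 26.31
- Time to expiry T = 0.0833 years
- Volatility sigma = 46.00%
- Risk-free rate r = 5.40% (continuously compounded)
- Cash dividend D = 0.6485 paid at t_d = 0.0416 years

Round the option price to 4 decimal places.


Answer: Price = 2.6346

Derivation:
PV(D) = D * exp(-r * t_d) = 0.6485 * 0.99775612 = 0.64704484
S_0' = S_0 - PV(D) = 24.7400 - 0.64704484 = 24.09295516
d1 = (ln(S_0'/K) + (r + sigma^2/2)*T) / (sigma*sqrt(T)) = -0.56279017
d2 = d1 - sigma*sqrt(T) = -0.69555417
exp(-rT) = 0.99551190
N(-d1) = 0.71321111; N(-d2) = 0.75664596
P = K * exp(-rT) * N(-d2) - S_0' * N(-d1) = 26.3100 * 0.99551190 * 0.75664596 - 24.09295516 * 0.71321111 = 2.6346


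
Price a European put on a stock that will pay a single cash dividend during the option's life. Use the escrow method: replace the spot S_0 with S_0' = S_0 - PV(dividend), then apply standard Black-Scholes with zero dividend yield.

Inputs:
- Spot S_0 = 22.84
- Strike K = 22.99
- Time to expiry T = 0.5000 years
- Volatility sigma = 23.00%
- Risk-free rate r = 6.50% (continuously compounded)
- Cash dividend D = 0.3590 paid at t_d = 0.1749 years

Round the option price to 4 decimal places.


PV(D) = D * exp(-r * t_d) = 0.3590 * 0.98869588 = 0.35494182
S_0' = S_0 - PV(D) = 22.8400 - 0.35494182 = 22.48505818
d1 = (ln(S_0'/K) + (r + sigma^2/2)*T) / (sigma*sqrt(T)) = 0.14459823
d2 = d1 - sigma*sqrt(T) = -0.01803633
exp(-rT) = 0.96802245
N(-d1) = 0.44251405; N(-d2) = 0.50719507
P = K * exp(-rT) * N(-d2) - S_0' * N(-d1) = 22.9900 * 0.96802245 * 0.50719507 - 22.48505818 * 0.44251405 = 1.3376

Answer: Price = 1.3376


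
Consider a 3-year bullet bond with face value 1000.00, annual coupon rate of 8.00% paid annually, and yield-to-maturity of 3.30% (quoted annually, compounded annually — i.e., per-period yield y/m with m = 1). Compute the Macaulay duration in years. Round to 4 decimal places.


Answer: Macaulay duration = 2.7970 years

Derivation:
Coupon per period c = face * coupon_rate / m = 80.000000
Periods per year m = 1; per-period yield y/m = 0.033000
Number of cashflows N = 3
Cashflows (t years, CF_t, discount factor 1/(1+y/m)^(m*t), PV):
  t = 1.0000: CF_t = 80.000000, DF = 0.968054, PV = 77.444337
  t = 2.0000: CF_t = 80.000000, DF = 0.937129, PV = 74.970316
  t = 3.0000: CF_t = 1080.000000, DF = 0.907192, PV = 979.766962
Price P = sum_t PV_t = 1132.181616
Macaulay numerator sum_t t * PV_t:
  t * PV_t at t = 1.0000: 77.444337
  t * PV_t at t = 2.0000: 149.940633
  t * PV_t at t = 3.0000: 2939.300887
Macaulay duration D = (sum_t t * PV_t) / P = 3166.685856 / 1132.181616 = 2.796977


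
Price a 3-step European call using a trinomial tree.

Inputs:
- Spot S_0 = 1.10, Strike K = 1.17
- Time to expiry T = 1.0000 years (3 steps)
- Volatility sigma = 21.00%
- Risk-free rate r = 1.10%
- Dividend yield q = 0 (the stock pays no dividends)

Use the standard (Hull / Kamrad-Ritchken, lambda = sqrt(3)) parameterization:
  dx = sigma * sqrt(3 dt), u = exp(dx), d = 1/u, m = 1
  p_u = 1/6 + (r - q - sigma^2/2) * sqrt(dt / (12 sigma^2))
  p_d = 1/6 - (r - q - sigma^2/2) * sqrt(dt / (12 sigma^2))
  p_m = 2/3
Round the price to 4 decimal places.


Answer: Price = V(0,0) = 0.0697

Derivation:
dt = T/N = 0.333333; dx = sigma*sqrt(3*dt) = 0.210000
u = exp(dx) = 1.233678; d = 1/u = 0.810584
p_u = 0.157897, p_m = 0.666667, p_d = 0.175437
Discount per step: exp(-r*dt) = 0.996340
Stock lattice S(k, j) with j the centered position index:
  k=0: S(0,+0) = 1.1000
  k=1: S(1,-1) = 0.8916; S(1,+0) = 1.1000; S(1,+1) = 1.3570
  k=2: S(2,-2) = 0.7228; S(2,-1) = 0.8916; S(2,+0) = 1.1000; S(2,+1) = 1.3570; S(2,+2) = 1.6742
  k=3: S(3,-3) = 0.5859; S(3,-2) = 0.7228; S(3,-1) = 0.8916; S(3,+0) = 1.1000; S(3,+1) = 1.3570; S(3,+2) = 1.6742; S(3,+3) = 2.0654
Terminal payoffs V(N, j) = max(S_T - K, 0):
  V(3,-3) = 0.000000; V(3,-2) = 0.000000; V(3,-1) = 0.000000; V(3,+0) = 0.000000; V(3,+1) = 0.187046; V(3,+2) = 0.504158; V(3,+3) = 0.895372
Backward induction: V(k, j) = exp(-r*dt) * [p_u * V(k+1, j+1) + p_m * V(k+1, j) + p_d * V(k+1, j-1)]
  V(2,-2) = exp(-r*dt) * [p_u*0.000000 + p_m*0.000000 + p_d*0.000000] = 0.000000
  V(2,-1) = exp(-r*dt) * [p_u*0.000000 + p_m*0.000000 + p_d*0.000000] = 0.000000
  V(2,+0) = exp(-r*dt) * [p_u*0.187046 + p_m*0.000000 + p_d*0.000000] = 0.029426
  V(2,+1) = exp(-r*dt) * [p_u*0.504158 + p_m*0.187046 + p_d*0.000000] = 0.203554
  V(2,+2) = exp(-r*dt) * [p_u*0.895372 + p_m*0.504158 + p_d*0.187046] = 0.508428
  V(1,-1) = exp(-r*dt) * [p_u*0.029426 + p_m*0.000000 + p_d*0.000000] = 0.004629
  V(1,+0) = exp(-r*dt) * [p_u*0.203554 + p_m*0.029426 + p_d*0.000000] = 0.051568
  V(1,+1) = exp(-r*dt) * [p_u*0.508428 + p_m*0.203554 + p_d*0.029426] = 0.220335
  V(0,+0) = exp(-r*dt) * [p_u*0.220335 + p_m*0.051568 + p_d*0.004629] = 0.069725


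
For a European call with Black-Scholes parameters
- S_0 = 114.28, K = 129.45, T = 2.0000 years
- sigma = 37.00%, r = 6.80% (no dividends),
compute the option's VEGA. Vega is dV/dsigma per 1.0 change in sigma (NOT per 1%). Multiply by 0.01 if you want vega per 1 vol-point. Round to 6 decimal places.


Answer: Vega = 61.938854

Derivation:
d1 = 0.2833336188; d2 = -0.2399253993
phi(d1) = 0.3832462665; exp(-qT) = 1.0000000000; exp(-rT) = 0.8728426325
Vega = S * exp(-qT) * phi(d1) * sqrt(T) = 114.2800 * 1.0000000000 * 0.3832462665 * 1.4142135624 = 61.938854


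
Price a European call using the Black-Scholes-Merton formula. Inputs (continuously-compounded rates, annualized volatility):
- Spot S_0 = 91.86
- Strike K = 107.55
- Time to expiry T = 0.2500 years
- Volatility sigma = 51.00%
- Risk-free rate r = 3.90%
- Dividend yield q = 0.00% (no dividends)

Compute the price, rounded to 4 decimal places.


d1 = (ln(S/K) + (r - q + 0.5*sigma^2) * T) / (sigma * sqrt(T)) = -0.45265756
d2 = d1 - sigma * sqrt(T) = -0.70765756
exp(-rT) = 0.99029738; exp(-qT) = 1.00000000
C = S_0 * exp(-qT) * N(d1) - K * exp(-rT) * N(d2)
N(d1) = 0.32539767; N(d2) = 0.23957897
C = 91.8600 * 1.00000000 * 0.32539767 - 107.5500 * 0.99029738 * 0.23957897 = 4.3743

Answer: Price = 4.3743


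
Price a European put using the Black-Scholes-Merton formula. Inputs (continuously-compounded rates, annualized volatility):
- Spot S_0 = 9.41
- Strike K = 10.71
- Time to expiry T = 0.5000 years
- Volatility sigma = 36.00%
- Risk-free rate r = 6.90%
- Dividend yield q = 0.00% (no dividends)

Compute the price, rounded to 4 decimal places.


d1 = (ln(S/K) + (r - q + 0.5*sigma^2) * T) / (sigma * sqrt(T)) = -0.24554256
d2 = d1 - sigma * sqrt(T) = -0.50010100
exp(-rT) = 0.96608834; exp(-qT) = 1.00000000
P = K * exp(-rT) * N(-d2) - S_0 * exp(-qT) * N(-d1)
N(-d1) = 0.59698182; N(-d2) = 0.69149802
P = 10.7100 * 0.96608834 * 0.69149802 - 9.4100 * 1.00000000 * 0.59698182 = 1.5372

Answer: Price = 1.5372


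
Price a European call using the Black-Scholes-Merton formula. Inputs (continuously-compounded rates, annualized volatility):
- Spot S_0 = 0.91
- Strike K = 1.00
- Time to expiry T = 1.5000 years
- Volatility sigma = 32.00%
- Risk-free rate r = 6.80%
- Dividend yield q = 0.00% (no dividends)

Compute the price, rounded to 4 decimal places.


d1 = (ln(S/K) + (r - q + 0.5*sigma^2) * T) / (sigma * sqrt(T)) = 0.21557888
d2 = d1 - sigma * sqrt(T) = -0.17633948
exp(-rT) = 0.90302955; exp(-qT) = 1.00000000
C = S_0 * exp(-qT) * N(d1) - K * exp(-rT) * N(d2)
N(d1) = 0.58534199; N(d2) = 0.43001362
C = 0.9100 * 1.00000000 * 0.58534199 - 1.0000 * 0.90302955 * 0.43001362 = 0.1443

Answer: Price = 0.1443


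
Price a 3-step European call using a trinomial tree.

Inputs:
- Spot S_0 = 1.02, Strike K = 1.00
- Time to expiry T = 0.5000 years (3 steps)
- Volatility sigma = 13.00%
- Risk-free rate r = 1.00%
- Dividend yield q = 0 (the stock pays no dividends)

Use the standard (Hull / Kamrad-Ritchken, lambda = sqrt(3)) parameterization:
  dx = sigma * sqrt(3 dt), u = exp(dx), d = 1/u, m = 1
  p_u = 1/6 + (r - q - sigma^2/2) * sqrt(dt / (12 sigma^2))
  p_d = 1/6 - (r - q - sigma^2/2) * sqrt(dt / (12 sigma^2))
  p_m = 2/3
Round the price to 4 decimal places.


Answer: Price = V(0,0) = 0.0504

Derivation:
dt = T/N = 0.166667; dx = sigma*sqrt(3*dt) = 0.091924
u = exp(dx) = 1.096281; d = 1/u = 0.912175
p_u = 0.168072, p_m = 0.666667, p_d = 0.165262
Discount per step: exp(-r*dt) = 0.998335
Stock lattice S(k, j) with j the centered position index:
  k=0: S(0,+0) = 1.0200
  k=1: S(1,-1) = 0.9304; S(1,+0) = 1.0200; S(1,+1) = 1.1182
  k=2: S(2,-2) = 0.8487; S(2,-1) = 0.9304; S(2,+0) = 1.0200; S(2,+1) = 1.1182; S(2,+2) = 1.2259
  k=3: S(3,-3) = 0.7742; S(3,-2) = 0.8487; S(3,-1) = 0.9304; S(3,+0) = 1.0200; S(3,+1) = 1.1182; S(3,+2) = 1.2259; S(3,+3) = 1.3439
Terminal payoffs V(N, j) = max(S_T - K, 0):
  V(3,-3) = 0.000000; V(3,-2) = 0.000000; V(3,-1) = 0.000000; V(3,+0) = 0.020000; V(3,+1) = 0.118207; V(3,+2) = 0.225870; V(3,+3) = 0.343898
Backward induction: V(k, j) = exp(-r*dt) * [p_u * V(k+1, j+1) + p_m * V(k+1, j) + p_d * V(k+1, j-1)]
  V(2,-2) = exp(-r*dt) * [p_u*0.000000 + p_m*0.000000 + p_d*0.000000] = 0.000000
  V(2,-1) = exp(-r*dt) * [p_u*0.020000 + p_m*0.000000 + p_d*0.000000] = 0.003356
  V(2,+0) = exp(-r*dt) * [p_u*0.118207 + p_m*0.020000 + p_d*0.000000] = 0.033145
  V(2,+1) = exp(-r*dt) * [p_u*0.225870 + p_m*0.118207 + p_d*0.020000] = 0.119872
  V(2,+2) = exp(-r*dt) * [p_u*0.343898 + p_m*0.225870 + p_d*0.118207] = 0.227535
  V(1,-1) = exp(-r*dt) * [p_u*0.033145 + p_m*0.003356 + p_d*0.000000] = 0.007795
  V(1,+0) = exp(-r*dt) * [p_u*0.119872 + p_m*0.033145 + p_d*0.003356] = 0.042727
  V(1,+1) = exp(-r*dt) * [p_u*0.227535 + p_m*0.119872 + p_d*0.033145] = 0.123429
  V(0,+0) = exp(-r*dt) * [p_u*0.123429 + p_m*0.042727 + p_d*0.007795] = 0.050434


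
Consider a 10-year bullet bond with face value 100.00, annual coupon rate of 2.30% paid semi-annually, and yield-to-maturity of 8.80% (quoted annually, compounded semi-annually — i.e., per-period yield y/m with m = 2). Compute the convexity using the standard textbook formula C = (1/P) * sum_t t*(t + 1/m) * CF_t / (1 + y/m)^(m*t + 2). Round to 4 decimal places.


Coupon per period c = face * coupon_rate / m = 1.150000
Periods per year m = 2; per-period yield y/m = 0.044000
Number of cashflows N = 20
Cashflows (t years, CF_t, discount factor 1/(1+y/m)^(m*t), PV):
  t = 0.5000: CF_t = 1.150000, DF = 0.957854, PV = 1.101533
  t = 1.0000: CF_t = 1.150000, DF = 0.917485, PV = 1.055108
  t = 1.5000: CF_t = 1.150000, DF = 0.878817, PV = 1.010640
  t = 2.0000: CF_t = 1.150000, DF = 0.841779, PV = 0.968046
  t = 2.5000: CF_t = 1.150000, DF = 0.806302, PV = 0.927247
  t = 3.0000: CF_t = 1.150000, DF = 0.772320, PV = 0.888167
  t = 3.5000: CF_t = 1.150000, DF = 0.739770, PV = 0.850735
  t = 4.0000: CF_t = 1.150000, DF = 0.708592, PV = 0.814880
  t = 4.5000: CF_t = 1.150000, DF = 0.678728, PV = 0.780537
  t = 5.0000: CF_t = 1.150000, DF = 0.650122, PV = 0.747641
  t = 5.5000: CF_t = 1.150000, DF = 0.622722, PV = 0.716131
  t = 6.0000: CF_t = 1.150000, DF = 0.596477, PV = 0.685949
  t = 6.5000: CF_t = 1.150000, DF = 0.571339, PV = 0.657039
  t = 7.0000: CF_t = 1.150000, DF = 0.547259, PV = 0.629348
  t = 7.5000: CF_t = 1.150000, DF = 0.524195, PV = 0.602824
  t = 8.0000: CF_t = 1.150000, DF = 0.502102, PV = 0.577417
  t = 8.5000: CF_t = 1.150000, DF = 0.480941, PV = 0.553082
  t = 9.0000: CF_t = 1.150000, DF = 0.460671, PV = 0.529772
  t = 9.5000: CF_t = 1.150000, DF = 0.441256, PV = 0.507444
  t = 10.0000: CF_t = 101.150000, DF = 0.422659, PV = 42.751949
Price P = sum_t PV_t = 57.355488
Convexity numerator sum_t t*(t + 1/m) * CF_t / (1+y/m)^(m*t + 2):
  t = 0.5000: term = 0.505320
  t = 1.0000: term = 1.452069
  t = 1.5000: term = 2.781740
  t = 2.0000: term = 4.440837
  t = 2.5000: term = 6.380513
  t = 3.0000: term = 8.556244
  t = 3.5000: term = 10.927514
  t = 4.0000: term = 13.457530
  t = 4.5000: term = 16.112943
  t = 5.0000: term = 18.863599
  t = 5.5000: term = 21.682297
  t = 6.0000: term = 24.544572
  t = 6.5000: term = 27.428481
  t = 7.0000: term = 30.314413
  t = 7.5000: term = 33.184908
  t = 8.0000: term = 36.024485
  t = 8.5000: term = 38.819488
  t = 9.0000: term = 41.557937
  t = 9.5000: term = 44.229392
  t = 10.0000: term = 4118.548793
Convexity = (1/P) * sum = 4499.813076 / 57.355488 = 78.454796

Answer: Convexity = 78.4548


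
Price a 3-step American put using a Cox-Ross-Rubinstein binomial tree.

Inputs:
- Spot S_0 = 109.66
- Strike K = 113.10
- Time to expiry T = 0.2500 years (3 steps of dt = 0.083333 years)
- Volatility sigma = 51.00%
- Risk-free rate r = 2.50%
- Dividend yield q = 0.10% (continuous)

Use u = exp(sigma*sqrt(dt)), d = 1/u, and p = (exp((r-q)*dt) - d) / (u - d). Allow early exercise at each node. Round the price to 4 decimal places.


Answer: Price = V(0,0) = 13.6268

Derivation:
dt = T/N = 0.083333
u = exp(sigma*sqrt(dt)) = 1.158614; d = 1/u = 0.863100
p = (exp((r-q)*dt) - d) / (u - d) = 0.470035
Discount per step: exp(-r*dt) = 0.997919
Stock lattice S(k, i) with i counting down-moves:
  k=0: S(0,0) = 109.6600
  k=1: S(1,0) = 127.0536; S(1,1) = 94.6476
  k=2: S(2,0) = 147.2061; S(2,1) = 109.6600; S(2,2) = 81.6904
  k=3: S(3,0) = 170.5550; S(3,1) = 127.0536; S(3,2) = 94.6476; S(3,3) = 70.5070
Terminal payoffs V(N, i) = max(K - S_T, 0):
  V(3,0) = 0.000000; V(3,1) = 0.000000; V(3,2) = 18.452416; V(3,3) = 42.593020
Backward induction: V(k, i) = exp(-r*dt) * [p * V(k+1, i) + (1-p) * V(k+1, i+1)]; then take max(V_cont, immediate exercise) for American.
  V(2,0) = exp(-r*dt) * [p*0.000000 + (1-p)*0.000000] = 0.000000; exercise = 0.000000; V(2,0) = max -> 0.000000
  V(2,1) = exp(-r*dt) * [p*0.000000 + (1-p)*18.452416] = 9.758784; exercise = 3.440000; V(2,1) = max -> 9.758784
  V(2,2) = exp(-r*dt) * [p*18.452416 + (1-p)*42.593020] = 31.181065; exercise = 31.409638; V(2,2) = max -> 31.409638
  V(1,0) = exp(-r*dt) * [p*0.000000 + (1-p)*9.758784] = 5.161052; exercise = 0.000000; V(1,0) = max -> 5.161052
  V(1,1) = exp(-r*dt) * [p*9.758784 + (1-p)*31.409638] = 21.188791; exercise = 18.452416; V(1,1) = max -> 21.188791
  V(0,0) = exp(-r*dt) * [p*5.161052 + (1-p)*21.188791] = 13.626775; exercise = 3.440000; V(0,0) = max -> 13.626775


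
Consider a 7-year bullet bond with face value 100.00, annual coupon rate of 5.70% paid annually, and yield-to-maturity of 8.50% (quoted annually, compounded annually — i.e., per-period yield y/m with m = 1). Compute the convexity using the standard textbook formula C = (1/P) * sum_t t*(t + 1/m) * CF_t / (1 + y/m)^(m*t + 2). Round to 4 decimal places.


Coupon per period c = face * coupon_rate / m = 5.700000
Periods per year m = 1; per-period yield y/m = 0.085000
Number of cashflows N = 7
Cashflows (t years, CF_t, discount factor 1/(1+y/m)^(m*t), PV):
  t = 1.0000: CF_t = 5.700000, DF = 0.921659, PV = 5.253456
  t = 2.0000: CF_t = 5.700000, DF = 0.849455, PV = 4.841895
  t = 3.0000: CF_t = 5.700000, DF = 0.782908, PV = 4.462576
  t = 4.0000: CF_t = 5.700000, DF = 0.721574, PV = 4.112973
  t = 5.0000: CF_t = 5.700000, DF = 0.665045, PV = 3.790759
  t = 6.0000: CF_t = 5.700000, DF = 0.612945, PV = 3.493787
  t = 7.0000: CF_t = 105.700000, DF = 0.564926, PV = 59.712715
Price P = sum_t PV_t = 85.668162
Convexity numerator sum_t t*(t + 1/m) * CF_t / (1+y/m)^(m*t + 2):
  t = 1.0000: term = 8.925152
  t = 2.0000: term = 24.677841
  t = 3.0000: term = 45.489107
  t = 4.0000: term = 69.875740
  t = 5.0000: term = 96.602406
  t = 6.0000: term = 124.648266
  t = 7.0000: term = 2840.503774
Convexity = (1/P) * sum = 3210.722286 / 85.668162 = 37.478594

Answer: Convexity = 37.4786


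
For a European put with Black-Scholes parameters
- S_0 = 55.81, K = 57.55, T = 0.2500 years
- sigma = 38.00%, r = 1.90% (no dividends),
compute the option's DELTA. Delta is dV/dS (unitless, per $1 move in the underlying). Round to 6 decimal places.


d1 = -0.0415845809; d2 = -0.2315845809
phi(d1) = 0.3985974886; exp(-qT) = 1.0000000000; exp(-rT) = 0.9952612634
N(-d1) = 0.5165850674
Delta = -exp(-qT) * N(-d1) = -1.0000000000 * 0.5165850674 = -0.516585

Answer: Delta = -0.516585


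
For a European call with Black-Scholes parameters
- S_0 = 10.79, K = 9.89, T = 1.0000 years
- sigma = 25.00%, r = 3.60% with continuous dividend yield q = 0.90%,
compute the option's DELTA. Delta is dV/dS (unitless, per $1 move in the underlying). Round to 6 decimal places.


d1 = 0.5813825345; d2 = 0.3313825345
phi(d1) = 0.3369093557; exp(-qT) = 0.9910403788; exp(-rT) = 0.9646402935
N(d1) = 0.7195086670
Delta = exp(-qT) * N(d1) = 0.9910403788 * 0.7195086670 = 0.713062

Answer: Delta = 0.713062


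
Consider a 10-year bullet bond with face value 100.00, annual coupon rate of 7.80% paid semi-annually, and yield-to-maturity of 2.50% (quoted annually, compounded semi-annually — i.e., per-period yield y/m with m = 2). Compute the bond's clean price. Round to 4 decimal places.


Coupon per period c = face * coupon_rate / m = 3.900000
Periods per year m = 2; per-period yield y/m = 0.012500
Number of cashflows N = 20
Cashflows (t years, CF_t, discount factor 1/(1+y/m)^(m*t), PV):
  t = 0.5000: CF_t = 3.900000, DF = 0.987654, PV = 3.851852
  t = 1.0000: CF_t = 3.900000, DF = 0.975461, PV = 3.804298
  t = 1.5000: CF_t = 3.900000, DF = 0.963418, PV = 3.757331
  t = 2.0000: CF_t = 3.900000, DF = 0.951524, PV = 3.710945
  t = 2.5000: CF_t = 3.900000, DF = 0.939777, PV = 3.665131
  t = 3.0000: CF_t = 3.900000, DF = 0.928175, PV = 3.619882
  t = 3.5000: CF_t = 3.900000, DF = 0.916716, PV = 3.575192
  t = 4.0000: CF_t = 3.900000, DF = 0.905398, PV = 3.531054
  t = 4.5000: CF_t = 3.900000, DF = 0.894221, PV = 3.487461
  t = 5.0000: CF_t = 3.900000, DF = 0.883181, PV = 3.444406
  t = 5.5000: CF_t = 3.900000, DF = 0.872277, PV = 3.401882
  t = 6.0000: CF_t = 3.900000, DF = 0.861509, PV = 3.359884
  t = 6.5000: CF_t = 3.900000, DF = 0.850873, PV = 3.318403
  t = 7.0000: CF_t = 3.900000, DF = 0.840368, PV = 3.277436
  t = 7.5000: CF_t = 3.900000, DF = 0.829993, PV = 3.236973
  t = 8.0000: CF_t = 3.900000, DF = 0.819746, PV = 3.197011
  t = 8.5000: CF_t = 3.900000, DF = 0.809626, PV = 3.157541
  t = 9.0000: CF_t = 3.900000, DF = 0.799631, PV = 3.118559
  t = 9.5000: CF_t = 3.900000, DF = 0.789759, PV = 3.080059
  t = 10.0000: CF_t = 103.900000, DF = 0.780009, PV = 81.042888
Price P = sum_t PV_t = 146.638188

Answer: Price = 146.6382


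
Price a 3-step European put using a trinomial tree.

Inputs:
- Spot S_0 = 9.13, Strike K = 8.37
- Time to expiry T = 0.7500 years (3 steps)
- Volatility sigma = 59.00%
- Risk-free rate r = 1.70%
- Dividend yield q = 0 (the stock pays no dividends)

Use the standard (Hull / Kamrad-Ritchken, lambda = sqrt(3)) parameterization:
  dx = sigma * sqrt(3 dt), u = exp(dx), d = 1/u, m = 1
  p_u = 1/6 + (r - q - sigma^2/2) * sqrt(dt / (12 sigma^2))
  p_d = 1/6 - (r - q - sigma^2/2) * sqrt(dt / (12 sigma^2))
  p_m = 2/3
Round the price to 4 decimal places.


dt = T/N = 0.250000; dx = sigma*sqrt(3*dt) = 0.510955
u = exp(dx) = 1.666882; d = 1/u = 0.599922
p_u = 0.128246, p_m = 0.666667, p_d = 0.205087
Discount per step: exp(-r*dt) = 0.995759
Stock lattice S(k, j) with j the centered position index:
  k=0: S(0,+0) = 9.1300
  k=1: S(1,-1) = 5.4773; S(1,+0) = 9.1300; S(1,+1) = 15.2186
  k=2: S(2,-2) = 3.2859; S(2,-1) = 5.4773; S(2,+0) = 9.1300; S(2,+1) = 15.2186; S(2,+2) = 25.3677
  k=3: S(3,-3) = 1.9713; S(3,-2) = 3.2859; S(3,-1) = 5.4773; S(3,+0) = 9.1300; S(3,+1) = 15.2186; S(3,+2) = 25.3677; S(3,+3) = 42.2849
Terminal payoffs V(N, j) = max(K - S_T, 0):
  V(3,-3) = 6.398685; V(3,-2) = 5.084050; V(3,-1) = 2.892709; V(3,+0) = 0.000000; V(3,+1) = 0.000000; V(3,+2) = 0.000000; V(3,+3) = 0.000000
Backward induction: V(k, j) = exp(-r*dt) * [p_u * V(k+1, j+1) + p_m * V(k+1, j) + p_d * V(k+1, j-1)]
  V(2,-2) = exp(-r*dt) * [p_u*2.892709 + p_m*5.084050 + p_d*6.398685] = 5.051122
  V(2,-1) = exp(-r*dt) * [p_u*0.000000 + p_m*2.892709 + p_d*5.084050] = 2.958546
  V(2,+0) = exp(-r*dt) * [p_u*0.000000 + p_m*0.000000 + p_d*2.892709] = 0.590742
  V(2,+1) = exp(-r*dt) * [p_u*0.000000 + p_m*0.000000 + p_d*0.000000] = 0.000000
  V(2,+2) = exp(-r*dt) * [p_u*0.000000 + p_m*0.000000 + p_d*0.000000] = 0.000000
  V(1,-1) = exp(-r*dt) * [p_u*0.590742 + p_m*2.958546 + p_d*5.051122] = 3.070966
  V(1,+0) = exp(-r*dt) * [p_u*0.000000 + p_m*0.590742 + p_d*2.958546] = 0.996345
  V(1,+1) = exp(-r*dt) * [p_u*0.000000 + p_m*0.000000 + p_d*0.590742] = 0.120640
  V(0,+0) = exp(-r*dt) * [p_u*0.120640 + p_m*0.996345 + p_d*3.070966] = 1.303964

Answer: Price = V(0,0) = 1.3040


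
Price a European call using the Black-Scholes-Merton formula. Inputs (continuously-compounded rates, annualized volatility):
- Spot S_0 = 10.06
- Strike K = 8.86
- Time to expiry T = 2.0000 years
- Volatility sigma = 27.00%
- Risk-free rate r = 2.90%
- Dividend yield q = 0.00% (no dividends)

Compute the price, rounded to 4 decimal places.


Answer: Price = 2.4023

Derivation:
d1 = (ln(S/K) + (r - q + 0.5*sigma^2) * T) / (sigma * sqrt(T)) = 0.67547135
d2 = d1 - sigma * sqrt(T) = 0.29363369
exp(-rT) = 0.94364995; exp(-qT) = 1.00000000
C = S_0 * exp(-qT) * N(d1) - K * exp(-rT) * N(d2)
N(d1) = 0.75031183; N(d2) = 0.61548108
C = 10.0600 * 1.00000000 * 0.75031183 - 8.8600 * 0.94364995 * 0.61548108 = 2.4023


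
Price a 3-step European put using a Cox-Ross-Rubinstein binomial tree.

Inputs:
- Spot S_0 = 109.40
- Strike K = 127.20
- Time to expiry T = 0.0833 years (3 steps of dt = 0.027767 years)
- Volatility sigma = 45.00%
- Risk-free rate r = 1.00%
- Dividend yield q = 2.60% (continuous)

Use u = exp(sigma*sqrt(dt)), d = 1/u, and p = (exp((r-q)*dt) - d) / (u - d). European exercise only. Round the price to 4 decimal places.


Answer: Price = V(0,0) = 19.0020

Derivation:
dt = T/N = 0.027767
u = exp(sigma*sqrt(dt)) = 1.077868; d = 1/u = 0.927757
p = (exp((r-q)*dt) - d) / (u - d) = 0.478304
Discount per step: exp(-r*dt) = 0.999722
Stock lattice S(k, i) with i counting down-moves:
  k=0: S(0,0) = 109.4000
  k=1: S(1,0) = 117.9188; S(1,1) = 101.4967
  k=2: S(2,0) = 127.1009; S(2,1) = 109.4000; S(2,2) = 94.1643
  k=3: S(3,0) = 136.9979; S(3,1) = 117.9188; S(3,2) = 101.4967; S(3,3) = 87.3616
Terminal payoffs V(N, i) = max(K - S_T, 0):
  V(3,0) = 0.000000; V(3,1) = 9.281243; V(3,2) = 25.703340; V(3,3) = 39.838394
Backward induction: V(k, i) = exp(-r*dt) * [p * V(k+1, i) + (1-p) * V(k+1, i+1)].
  V(2,0) = exp(-r*dt) * [p*0.000000 + (1-p)*9.281243] = 4.840647
  V(2,1) = exp(-r*dt) * [p*9.281243 + (1-p)*25.703340] = 17.843637
  V(2,2) = exp(-r*dt) * [p*25.703340 + (1-p)*39.838394] = 33.068364
  V(1,0) = exp(-r*dt) * [p*4.840647 + (1-p)*17.843637] = 11.621033
  V(1,1) = exp(-r*dt) * [p*17.843637 + (1-p)*33.068364] = 25.779163
  V(0,0) = exp(-r*dt) * [p*11.621033 + (1-p)*25.779163] = 19.002002


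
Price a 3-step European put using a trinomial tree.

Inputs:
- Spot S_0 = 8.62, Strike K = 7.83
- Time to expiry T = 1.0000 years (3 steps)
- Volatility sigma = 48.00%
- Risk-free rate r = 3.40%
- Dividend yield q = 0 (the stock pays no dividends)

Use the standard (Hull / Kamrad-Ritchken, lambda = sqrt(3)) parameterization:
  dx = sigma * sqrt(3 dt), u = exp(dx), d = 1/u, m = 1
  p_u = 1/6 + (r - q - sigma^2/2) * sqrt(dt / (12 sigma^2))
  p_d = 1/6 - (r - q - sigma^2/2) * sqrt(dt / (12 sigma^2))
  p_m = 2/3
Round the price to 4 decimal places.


Answer: Price = V(0,0) = 1.0388

Derivation:
dt = T/N = 0.333333; dx = sigma*sqrt(3*dt) = 0.480000
u = exp(dx) = 1.616074; d = 1/u = 0.618783
p_u = 0.138472, p_m = 0.666667, p_d = 0.194861
Discount per step: exp(-r*dt) = 0.988731
Stock lattice S(k, j) with j the centered position index:
  k=0: S(0,+0) = 8.6200
  k=1: S(1,-1) = 5.3339; S(1,+0) = 8.6200; S(1,+1) = 13.9306
  k=2: S(2,-2) = 3.3005; S(2,-1) = 5.3339; S(2,+0) = 8.6200; S(2,+1) = 13.9306; S(2,+2) = 22.5128
  k=3: S(3,-3) = 2.0423; S(3,-2) = 3.3005; S(3,-1) = 5.3339; S(3,+0) = 8.6200; S(3,+1) = 13.9306; S(3,+2) = 22.5128; S(3,+3) = 36.3824
Terminal payoffs V(N, j) = max(K - S_T, 0):
  V(3,-3) = 5.787683; V(3,-2) = 4.529463; V(3,-1) = 2.496087; V(3,+0) = 0.000000; V(3,+1) = 0.000000; V(3,+2) = 0.000000; V(3,+3) = 0.000000
Backward induction: V(k, j) = exp(-r*dt) * [p_u * V(k+1, j+1) + p_m * V(k+1, j) + p_d * V(k+1, j-1)]
  V(2,-2) = exp(-r*dt) * [p_u*2.496087 + p_m*4.529463 + p_d*5.787683] = 4.442441
  V(2,-1) = exp(-r*dt) * [p_u*0.000000 + p_m*2.496087 + p_d*4.529463] = 2.517975
  V(2,+0) = exp(-r*dt) * [p_u*0.000000 + p_m*0.000000 + p_d*2.496087] = 0.480909
  V(2,+1) = exp(-r*dt) * [p_u*0.000000 + p_m*0.000000 + p_d*0.000000] = 0.000000
  V(2,+2) = exp(-r*dt) * [p_u*0.000000 + p_m*0.000000 + p_d*0.000000] = 0.000000
  V(1,-1) = exp(-r*dt) * [p_u*0.480909 + p_m*2.517975 + p_d*4.442441] = 2.581478
  V(1,+0) = exp(-r*dt) * [p_u*0.000000 + p_m*0.480909 + p_d*2.517975] = 0.802119
  V(1,+1) = exp(-r*dt) * [p_u*0.000000 + p_m*0.000000 + p_d*0.480909] = 0.092654
  V(0,+0) = exp(-r*dt) * [p_u*0.092654 + p_m*0.802119 + p_d*2.581478] = 1.038766


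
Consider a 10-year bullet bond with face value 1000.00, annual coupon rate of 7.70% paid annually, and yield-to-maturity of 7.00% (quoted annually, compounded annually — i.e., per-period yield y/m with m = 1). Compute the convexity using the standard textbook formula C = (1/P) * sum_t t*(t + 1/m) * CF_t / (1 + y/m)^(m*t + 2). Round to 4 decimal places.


Answer: Convexity = 63.4239

Derivation:
Coupon per period c = face * coupon_rate / m = 77.000000
Periods per year m = 1; per-period yield y/m = 0.070000
Number of cashflows N = 10
Cashflows (t years, CF_t, discount factor 1/(1+y/m)^(m*t), PV):
  t = 1.0000: CF_t = 77.000000, DF = 0.934579, PV = 71.962617
  t = 2.0000: CF_t = 77.000000, DF = 0.873439, PV = 67.254782
  t = 3.0000: CF_t = 77.000000, DF = 0.816298, PV = 62.854937
  t = 4.0000: CF_t = 77.000000, DF = 0.762895, PV = 58.742931
  t = 5.0000: CF_t = 77.000000, DF = 0.712986, PV = 54.899936
  t = 6.0000: CF_t = 77.000000, DF = 0.666342, PV = 51.308351
  t = 7.0000: CF_t = 77.000000, DF = 0.622750, PV = 47.951730
  t = 8.0000: CF_t = 77.000000, DF = 0.582009, PV = 44.814701
  t = 9.0000: CF_t = 77.000000, DF = 0.543934, PV = 41.882898
  t = 10.0000: CF_t = 1077.000000, DF = 0.508349, PV = 547.492188
Price P = sum_t PV_t = 1049.165071
Convexity numerator sum_t t*(t + 1/m) * CF_t / (1+y/m)^(m*t + 2):
  t = 1.0000: term = 125.709873
  t = 2.0000: term = 352.457588
  t = 3.0000: term = 658.799230
  t = 4.0000: term = 1026.167025
  t = 5.0000: term = 1438.551904
  t = 6.0000: term = 1882.217444
  t = 7.0000: term = 2345.442298
  t = 8.0000: term = 2818.288476
  t = 9.0000: term = 3292.393079
  t = 10.0000: term = 52602.096811
Convexity = (1/P) * sum = 66542.123727 / 1049.165071 = 63.423884


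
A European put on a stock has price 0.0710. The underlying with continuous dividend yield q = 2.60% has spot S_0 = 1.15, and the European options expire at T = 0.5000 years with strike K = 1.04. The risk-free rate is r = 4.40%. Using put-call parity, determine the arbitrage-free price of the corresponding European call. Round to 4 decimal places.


Answer: Call price = 0.1888

Derivation:
Put-call parity: C - P = S_0 * exp(-qT) - K * exp(-rT).
S_0 * exp(-qT) = 1.1500 * 0.98708414 = 1.13514676
K * exp(-rT) = 1.0400 * 0.97824024 = 1.01736984
C = P + S*exp(-qT) - K*exp(-rT)
C = 0.0710 + 1.13514676 - 1.01736984 = 0.1888


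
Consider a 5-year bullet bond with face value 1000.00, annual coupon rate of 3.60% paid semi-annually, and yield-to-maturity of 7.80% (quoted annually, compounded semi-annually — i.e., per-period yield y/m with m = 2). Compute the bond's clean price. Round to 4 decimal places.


Answer: Price = 828.8201

Derivation:
Coupon per period c = face * coupon_rate / m = 18.000000
Periods per year m = 2; per-period yield y/m = 0.039000
Number of cashflows N = 10
Cashflows (t years, CF_t, discount factor 1/(1+y/m)^(m*t), PV):
  t = 0.5000: CF_t = 18.000000, DF = 0.962464, PV = 17.324350
  t = 1.0000: CF_t = 18.000000, DF = 0.926337, PV = 16.674062
  t = 1.5000: CF_t = 18.000000, DF = 0.891566, PV = 16.048183
  t = 2.0000: CF_t = 18.000000, DF = 0.858100, PV = 15.445797
  t = 2.5000: CF_t = 18.000000, DF = 0.825890, PV = 14.866022
  t = 3.0000: CF_t = 18.000000, DF = 0.794889, PV = 14.308009
  t = 3.5000: CF_t = 18.000000, DF = 0.765052, PV = 13.770943
  t = 4.0000: CF_t = 18.000000, DF = 0.736335, PV = 13.254035
  t = 4.5000: CF_t = 18.000000, DF = 0.708696, PV = 12.756531
  t = 5.0000: CF_t = 1018.000000, DF = 0.682094, PV = 694.372164
Price P = sum_t PV_t = 828.820096


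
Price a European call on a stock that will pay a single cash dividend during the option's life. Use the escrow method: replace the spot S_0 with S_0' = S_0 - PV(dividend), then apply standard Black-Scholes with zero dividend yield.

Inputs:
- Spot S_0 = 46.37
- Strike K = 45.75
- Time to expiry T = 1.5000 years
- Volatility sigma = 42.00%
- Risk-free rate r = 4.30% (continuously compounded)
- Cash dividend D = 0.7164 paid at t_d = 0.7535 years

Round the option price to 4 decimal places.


PV(D) = D * exp(-r * t_d) = 0.7164 * 0.96811877 = 0.69356029
S_0' = S_0 - PV(D) = 46.3700 - 0.69356029 = 45.67643971
d1 = (ln(S_0'/K) + (r + sigma^2/2)*T) / (sigma*sqrt(T)) = 0.37945868
d2 = d1 - sigma*sqrt(T) = -0.13493417
exp(-rT) = 0.93753611
N(d1) = 0.64782636; N(d2) = 0.44633196
C = S_0' * N(d1) - K * exp(-rT) * N(d2) = 45.67643971 * 0.64782636 - 45.7500 * 0.93753611 * 0.44633196 = 10.4462

Answer: Price = 10.4462


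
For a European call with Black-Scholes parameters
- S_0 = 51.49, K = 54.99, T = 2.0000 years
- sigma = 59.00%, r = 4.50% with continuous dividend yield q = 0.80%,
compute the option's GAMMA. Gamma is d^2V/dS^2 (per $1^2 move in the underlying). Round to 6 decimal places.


d1 = 0.4270640480; d2 = -0.4073219538
phi(d1) = 0.3641714944; exp(-qT) = 0.9841273201; exp(-rT) = 0.9139311853
Gamma = exp(-qT) * phi(d1) / (S * sigma * sqrt(T)) = 0.9841273201 * 0.3641714944 / (51.4900 * 0.5900 * 1.4142135624) = 0.008342

Answer: Gamma = 0.008342


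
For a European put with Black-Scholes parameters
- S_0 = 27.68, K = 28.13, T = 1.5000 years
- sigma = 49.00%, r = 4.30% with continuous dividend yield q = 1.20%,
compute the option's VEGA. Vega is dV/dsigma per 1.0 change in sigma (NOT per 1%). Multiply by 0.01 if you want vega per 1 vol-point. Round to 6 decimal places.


d1 = 0.3506744642; d2 = -0.2494505228
phi(d1) = 0.3751516919; exp(-qT) = 0.9821610324; exp(-rT) = 0.9375361143
Vega = S * exp(-qT) * phi(d1) * sqrt(T) = 27.6800 * 0.9821610324 * 0.3751516919 * 1.2247448714 = 12.491118

Answer: Vega = 12.491118


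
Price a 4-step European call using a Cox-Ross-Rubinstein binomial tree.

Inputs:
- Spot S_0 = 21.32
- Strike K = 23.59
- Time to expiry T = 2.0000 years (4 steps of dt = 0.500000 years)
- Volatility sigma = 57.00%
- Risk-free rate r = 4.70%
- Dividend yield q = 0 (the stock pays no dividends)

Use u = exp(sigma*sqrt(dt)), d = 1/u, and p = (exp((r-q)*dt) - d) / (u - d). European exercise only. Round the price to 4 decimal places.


dt = T/N = 0.500000
u = exp(sigma*sqrt(dt)) = 1.496383; d = 1/u = 0.668278
p = (exp((r-q)*dt) - d) / (u - d) = 0.429294
Discount per step: exp(-r*dt) = 0.976774
Stock lattice S(k, i) with i counting down-moves:
  k=0: S(0,0) = 21.3200
  k=1: S(1,0) = 31.9029; S(1,1) = 14.2477
  k=2: S(2,0) = 47.7389; S(2,1) = 21.3200; S(2,2) = 9.5214
  k=3: S(3,0) = 71.4357; S(3,1) = 31.9029; S(3,2) = 14.2477; S(3,3) = 6.3630
  k=4: S(4,0) = 106.8952; S(4,1) = 47.7389; S(4,2) = 21.3200; S(4,3) = 9.5214; S(4,4) = 4.2522
Terminal payoffs V(N, i) = max(S_T - K, 0):
  V(4,0) = 83.305216; V(4,1) = 24.148936; V(4,2) = 0.000000; V(4,3) = 0.000000; V(4,4) = 0.000000
Backward induction: V(k, i) = exp(-r*dt) * [p * V(k+1, i) + (1-p) * V(k+1, i+1)].
  V(3,0) = exp(-r*dt) * [p*83.305216 + (1-p)*24.148936] = 48.393634
  V(3,1) = exp(-r*dt) * [p*24.148936 + (1-p)*0.000000] = 10.126202
  V(3,2) = exp(-r*dt) * [p*0.000000 + (1-p)*0.000000] = 0.000000
  V(3,3) = exp(-r*dt) * [p*0.000000 + (1-p)*0.000000] = 0.000000
  V(2,0) = exp(-r*dt) * [p*48.393634 + (1-p)*10.126202] = 25.937421
  V(2,1) = exp(-r*dt) * [p*10.126202 + (1-p)*0.000000] = 4.246148
  V(2,2) = exp(-r*dt) * [p*0.000000 + (1-p)*0.000000] = 0.000000
  V(1,0) = exp(-r*dt) * [p*25.937421 + (1-p)*4.246148] = 13.243174
  V(1,1) = exp(-r*dt) * [p*4.246148 + (1-p)*0.000000] = 1.780507
  V(0,0) = exp(-r*dt) * [p*13.243174 + (1-p)*1.780507] = 6.545712

Answer: Price = V(0,0) = 6.5457
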